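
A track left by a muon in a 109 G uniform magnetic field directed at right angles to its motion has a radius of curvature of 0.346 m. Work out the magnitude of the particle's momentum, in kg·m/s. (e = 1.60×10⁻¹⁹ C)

p ≈ 6.03×10^-22 kg·m/s

Since qvB = mv²/r, the momentum p = mv = qBr.
p = (1×1.60×10^-19)(0.0109)(0.346) = 6.03×10^-22 kg·m/s.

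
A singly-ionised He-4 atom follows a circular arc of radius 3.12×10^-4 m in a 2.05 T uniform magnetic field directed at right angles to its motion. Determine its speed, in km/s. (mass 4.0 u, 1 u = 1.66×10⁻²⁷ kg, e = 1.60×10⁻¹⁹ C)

From qvB = mv²/r, v = qBr/m.
v = (1×1.60×10^-19)(2.05)(3.12×10^-4) / (6.64×10^-27) = 1.54×10^4 m/s.

v ≈ 15.4 km/s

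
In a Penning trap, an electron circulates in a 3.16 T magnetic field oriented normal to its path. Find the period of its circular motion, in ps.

T ≈ 11.3 ps

The cyclotron period is independent of speed: T = 2πm/(qB).
T = 2π(9.11×10^-31) / [(1×1.60×10^-19)(3.16)] = 1.13×10^-11 s.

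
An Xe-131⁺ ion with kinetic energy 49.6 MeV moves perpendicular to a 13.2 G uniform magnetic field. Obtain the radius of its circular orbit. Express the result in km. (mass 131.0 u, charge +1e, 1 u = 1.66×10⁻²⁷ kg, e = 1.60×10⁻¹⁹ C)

Convert the energy: K = 49.6 MeV = 7.94×10^-12 J.
v = √(2K/m) = √(2·7.94×10^-12/2.17×10^-25) = 8.54×10^6 m/s.
r = mv/(qB) = (2.17×10^-25)(8.54×10^6) / [(1×1.60×10^-19)(1.32×10^-3)] = 8800 m.

r ≈ 8.80 km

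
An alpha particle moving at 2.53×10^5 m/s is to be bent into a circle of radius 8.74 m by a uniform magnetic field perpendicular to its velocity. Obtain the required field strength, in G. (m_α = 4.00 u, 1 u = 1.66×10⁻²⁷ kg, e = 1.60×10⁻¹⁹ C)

B ≈ 6.01 G

qvB = mv²/r gives B = mv/(qr).
B = (6.64×10^-27)(2.53×10^5) / [(2×1.60×10^-19)(8.74)] = 6.01×10^-4 T.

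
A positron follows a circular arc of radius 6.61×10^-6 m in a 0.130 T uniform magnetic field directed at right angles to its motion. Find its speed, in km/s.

v ≈ 151 km/s

From qvB = mv²/r, v = qBr/m.
v = (1×1.60×10^-19)(0.130)(6.61×10^-6) / (9.11×10^-31) = 1.51×10^5 m/s.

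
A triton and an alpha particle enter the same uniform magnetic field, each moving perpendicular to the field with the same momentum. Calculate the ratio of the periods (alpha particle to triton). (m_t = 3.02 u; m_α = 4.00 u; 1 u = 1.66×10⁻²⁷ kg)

T = 2πm/(qB) is independent of speed, so T₂/T₁ = (m₂/q₂)/(m₁/q₁).
T_{alpha particle}/T_{triton} = (6.64×10^-27/2e) / (5.01×10^-27/1e) = 0.662.

ratio ≈ 0.662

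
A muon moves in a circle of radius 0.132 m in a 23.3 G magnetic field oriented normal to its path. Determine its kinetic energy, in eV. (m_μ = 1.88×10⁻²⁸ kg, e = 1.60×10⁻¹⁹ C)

v = qBr/m = (1×1.60×10^-19)(2.33×10^-3)(0.132) / (1.88×10^-28) = 2.62×10^5 m/s.
K = ½mv² = 0.5·(1.88×10^-28)·(2.62×10^5)² = 6.44×10^-18 J = 40.3 eV.

K ≈ 40.3 eV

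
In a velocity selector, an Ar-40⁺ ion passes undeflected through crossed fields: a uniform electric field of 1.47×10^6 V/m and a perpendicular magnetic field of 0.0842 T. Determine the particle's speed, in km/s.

v ≈ 17500 km/s

For zero net force, qE = qvB, so v = E/B.
v = (1.47×10^6) / (0.0842) = 1.75×10^7 m/s.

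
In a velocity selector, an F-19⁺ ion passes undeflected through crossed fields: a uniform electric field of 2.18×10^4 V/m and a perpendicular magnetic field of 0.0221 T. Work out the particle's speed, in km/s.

For zero net force, qE = qvB, so v = E/B.
v = (2.18×10^4) / (0.0221) = 9.86×10^5 m/s.

v ≈ 986 km/s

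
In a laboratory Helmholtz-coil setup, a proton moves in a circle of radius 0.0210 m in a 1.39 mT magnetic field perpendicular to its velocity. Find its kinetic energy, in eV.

K ≈ 0.0408 eV

v = qBr/m = (1×1.60×10^-19)(1.39×10^-3)(0.0210) / (1.67×10^-27) = 2800 m/s.
K = ½mv² = 0.5·(1.67×10^-27)·(2800)² = 6.53×10^-21 J = 0.0408 eV.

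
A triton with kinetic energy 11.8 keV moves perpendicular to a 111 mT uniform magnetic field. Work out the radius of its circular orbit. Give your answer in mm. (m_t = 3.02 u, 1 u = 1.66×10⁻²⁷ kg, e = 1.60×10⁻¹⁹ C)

Convert the energy: K = 11.8 keV = 1.89×10^-15 J.
v = √(2K/m) = √(2·1.89×10^-15/5.01×10^-27) = 8.68×10^5 m/s.
r = mv/(qB) = (5.01×10^-27)(8.68×10^5) / [(1×1.60×10^-19)(0.111)] = 0.245 m.

r ≈ 245 mm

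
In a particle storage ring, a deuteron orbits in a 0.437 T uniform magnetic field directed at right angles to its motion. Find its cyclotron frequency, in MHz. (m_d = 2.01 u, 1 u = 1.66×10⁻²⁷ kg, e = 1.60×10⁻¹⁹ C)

f ≈ 3.34 MHz

f = qB/(2πm) = (1×1.60×10^-19)(0.437) / [2π(3.34×10^-27)] = 3.34×10^6 Hz.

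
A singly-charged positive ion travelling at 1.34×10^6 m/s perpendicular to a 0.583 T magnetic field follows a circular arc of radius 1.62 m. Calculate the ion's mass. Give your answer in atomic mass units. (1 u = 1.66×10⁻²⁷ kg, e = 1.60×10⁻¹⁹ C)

m ≈ 67.9 u

qvB = mv²/r ⇒ m = qBr/v.
m = (1×1.60×10^-19)(0.583)(1.62) / (1.34×10^6) = 1.13×10^-25 kg = 67.9 u.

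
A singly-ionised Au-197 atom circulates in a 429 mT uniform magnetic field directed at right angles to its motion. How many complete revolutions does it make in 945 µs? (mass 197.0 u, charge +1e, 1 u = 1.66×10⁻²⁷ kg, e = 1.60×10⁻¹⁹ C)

N = 31

T = 2πm/(qB) = 2π(3.2702×10^-25) / [(1×1.60×10^-19)(0.429)] = 2.9935×10^-5 s.
N = t/T = 9.45×10^-4 / 2.9935×10^-5 ≈ 31.57, so 31 complete revolutions.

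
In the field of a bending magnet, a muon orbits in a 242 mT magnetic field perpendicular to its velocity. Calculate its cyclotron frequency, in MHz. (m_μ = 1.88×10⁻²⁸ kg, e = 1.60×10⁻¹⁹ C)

f ≈ 32.8 MHz

f = qB/(2πm) = (1×1.60×10^-19)(0.242) / [2π(1.88×10^-28)] = 3.28×10^7 Hz.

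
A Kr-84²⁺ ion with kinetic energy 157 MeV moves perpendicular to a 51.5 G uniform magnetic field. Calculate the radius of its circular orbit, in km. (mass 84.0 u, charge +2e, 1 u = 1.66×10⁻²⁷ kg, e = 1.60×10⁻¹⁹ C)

r ≈ 1.61 km

Convert the energy: K = 157 MeV = 2.51×10^-11 J.
v = √(2K/m) = √(2·2.51×10^-11/1.39×10^-25) = 1.90×10^7 m/s.
r = mv/(qB) = (1.39×10^-25)(1.90×10^7) / [(2×1.60×10^-19)(5.15×10^-3)] = 1610 m.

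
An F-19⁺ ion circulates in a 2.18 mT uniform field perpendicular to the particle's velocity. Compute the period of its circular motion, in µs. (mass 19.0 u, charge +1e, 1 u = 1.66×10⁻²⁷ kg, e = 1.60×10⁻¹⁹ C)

T ≈ 568 µs

The cyclotron period is independent of speed: T = 2πm/(qB).
T = 2π(3.15×10^-26) / [(1×1.60×10^-19)(2.18×10^-3)] = 5.68×10^-4 s.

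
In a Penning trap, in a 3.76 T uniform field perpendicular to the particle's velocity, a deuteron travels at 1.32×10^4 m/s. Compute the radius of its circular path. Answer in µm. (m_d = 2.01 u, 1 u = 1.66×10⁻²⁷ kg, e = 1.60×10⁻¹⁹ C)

r ≈ 73.2 µm

The magnetic force provides the centripetal force: qvB = mv²/r, so r = mv/(qB).
r = (3.34×10^-27 kg)(1.32×10^4 m/s) / [(1×1.60×10^-19 C)(3.76 T)] = 7.32×10^-5 m.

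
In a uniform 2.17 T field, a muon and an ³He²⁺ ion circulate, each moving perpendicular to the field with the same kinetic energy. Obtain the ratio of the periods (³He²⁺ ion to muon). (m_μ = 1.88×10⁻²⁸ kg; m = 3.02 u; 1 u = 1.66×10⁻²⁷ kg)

T = 2πm/(qB) is independent of speed, so T₂/T₁ = (m₂/q₂)/(m₁/q₁).
T_{³He²⁺ ion}/T_{muon} = (5.01×10^-27/2e) / (1.88×10^-28/1e) = 13.3.

ratio ≈ 13.3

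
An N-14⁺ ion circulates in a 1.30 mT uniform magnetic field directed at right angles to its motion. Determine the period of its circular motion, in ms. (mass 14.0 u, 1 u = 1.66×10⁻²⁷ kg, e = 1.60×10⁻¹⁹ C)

The cyclotron period is independent of speed: T = 2πm/(qB).
T = 2π(2.32×10^-26) / [(1×1.60×10^-19)(1.30×10^-3)] = 7.02×10^-4 s.

T ≈ 0.702 ms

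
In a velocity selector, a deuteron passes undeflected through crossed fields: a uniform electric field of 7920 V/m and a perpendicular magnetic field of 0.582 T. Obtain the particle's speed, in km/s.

v ≈ 13.6 km/s

For zero net force, qE = qvB, so v = E/B.
v = (7920) / (0.582) = 1.36×10^4 m/s.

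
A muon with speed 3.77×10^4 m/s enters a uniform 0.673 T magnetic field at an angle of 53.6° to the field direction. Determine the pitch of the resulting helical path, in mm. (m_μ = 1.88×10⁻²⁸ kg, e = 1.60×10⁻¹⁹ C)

pitch ≈ 0.245 mm

The velocity component along B is v∥ = v cos53.6° = 2.24×10^4 m/s.
The cyclotron period T = 2πm/(qB) = 1.10×10^-8 s is set by m, q, B alone.
Pitch = v∥·T = (2.24×10^4)(1.10×10^-8) = 2.45×10^-4 m.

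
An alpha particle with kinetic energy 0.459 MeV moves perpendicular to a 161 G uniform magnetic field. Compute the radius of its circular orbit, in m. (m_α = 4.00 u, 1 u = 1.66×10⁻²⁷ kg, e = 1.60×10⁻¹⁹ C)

Convert the energy: K = 0.459 MeV = 7.34×10^-14 J.
v = √(2K/m) = √(2·7.34×10^-14/6.64×10^-27) = 4.70×10^6 m/s.
r = mv/(qB) = (6.64×10^-27)(4.70×10^6) / [(2×1.60×10^-19)(0.0161)] = 6.06 m.

r ≈ 6.06 m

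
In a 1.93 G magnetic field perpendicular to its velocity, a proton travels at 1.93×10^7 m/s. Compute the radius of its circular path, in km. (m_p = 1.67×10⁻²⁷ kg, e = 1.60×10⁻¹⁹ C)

The magnetic force provides the centripetal force: qvB = mv²/r, so r = mv/(qB).
r = (1.67×10^-27 kg)(1.93×10^7 m/s) / [(1×1.60×10^-19 C)(1.93×10^-4 T)] = 1040 m.

r ≈ 1.04 km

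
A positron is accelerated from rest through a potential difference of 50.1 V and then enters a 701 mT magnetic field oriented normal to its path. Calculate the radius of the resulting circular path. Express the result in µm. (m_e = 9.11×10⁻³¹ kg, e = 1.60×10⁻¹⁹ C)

The kinetic energy gained is K = qV = (1×1.60×10^-19)(50.1) = 8.02×10^-18 J.
v = √(2K/m) = 4.20×10^6 m/s.
r = mv/(qB) = (9.11×10^-31)(4.20×10^6) / [(1×1.60×10^-19)(0.701)] = 3.41×10^-5 m.

r ≈ 34.1 µm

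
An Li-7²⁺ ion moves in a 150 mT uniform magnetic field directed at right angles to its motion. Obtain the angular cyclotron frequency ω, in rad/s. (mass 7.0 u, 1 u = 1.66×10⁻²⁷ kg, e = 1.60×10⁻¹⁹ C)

ω = qB/m = (2×1.60×10^-19)(0.150) / (1.16×10^-26) = 4.13×10^6 rad/s.

ω ≈ 4.13×10^6 rad/s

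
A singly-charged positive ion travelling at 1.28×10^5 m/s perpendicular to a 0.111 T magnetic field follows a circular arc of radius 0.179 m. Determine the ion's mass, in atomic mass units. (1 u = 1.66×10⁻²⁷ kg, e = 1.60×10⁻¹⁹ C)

qvB = mv²/r ⇒ m = qBr/v.
m = (1×1.60×10^-19)(0.111)(0.179) / (1.28×10^5) = 2.48×10^-26 kg = 15.0 u.

m ≈ 15.0 u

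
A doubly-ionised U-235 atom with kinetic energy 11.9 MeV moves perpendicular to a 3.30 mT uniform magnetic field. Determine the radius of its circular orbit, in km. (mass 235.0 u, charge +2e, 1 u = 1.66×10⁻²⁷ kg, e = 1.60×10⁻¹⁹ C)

r ≈ 1.15 km

Convert the energy: K = 11.9 MeV = 1.90×10^-12 J.
v = √(2K/m) = √(2·1.90×10^-12/3.90×10^-25) = 3.12×10^6 m/s.
r = mv/(qB) = (3.90×10^-25)(3.12×10^6) / [(2×1.60×10^-19)(3.30×10^-3)] = 1150 m.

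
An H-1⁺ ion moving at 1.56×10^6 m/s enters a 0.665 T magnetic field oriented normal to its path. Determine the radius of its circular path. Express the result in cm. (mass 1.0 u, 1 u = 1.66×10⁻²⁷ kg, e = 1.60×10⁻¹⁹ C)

The magnetic force provides the centripetal force: qvB = mv²/r, so r = mv/(qB).
r = (1.66×10^-27 kg)(1.56×10^6 m/s) / [(1×1.60×10^-19 C)(0.665 T)] = 0.0243 m.

r ≈ 2.43 cm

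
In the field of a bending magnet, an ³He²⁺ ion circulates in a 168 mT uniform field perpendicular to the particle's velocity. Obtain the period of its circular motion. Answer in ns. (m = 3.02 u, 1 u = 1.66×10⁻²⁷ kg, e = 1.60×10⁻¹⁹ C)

T ≈ 586 ns

The cyclotron period is independent of speed: T = 2πm/(qB).
T = 2π(5.01×10^-27) / [(2×1.60×10^-19)(0.168)] = 5.86×10^-7 s.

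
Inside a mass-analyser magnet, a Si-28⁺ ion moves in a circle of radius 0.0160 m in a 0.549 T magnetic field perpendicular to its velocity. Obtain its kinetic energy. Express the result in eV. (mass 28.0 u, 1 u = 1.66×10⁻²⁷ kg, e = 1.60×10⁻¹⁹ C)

K ≈ 133 eV

v = qBr/m = (1×1.60×10^-19)(0.549)(0.0160) / (4.65×10^-26) = 3.02×10^4 m/s.
K = ½mv² = 0.5·(4.65×10^-26)·(3.02×10^4)² = 2.12×10^-17 J = 133 eV.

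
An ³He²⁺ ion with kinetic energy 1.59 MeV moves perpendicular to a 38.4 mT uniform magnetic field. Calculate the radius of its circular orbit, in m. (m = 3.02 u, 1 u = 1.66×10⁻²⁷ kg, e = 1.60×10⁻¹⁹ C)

r ≈ 4.11 m

Convert the energy: K = 1.59 MeV = 2.54×10^-13 J.
v = √(2K/m) = √(2·2.54×10^-13/5.01×10^-27) = 1.01×10^7 m/s.
r = mv/(qB) = (5.01×10^-27)(1.01×10^7) / [(2×1.60×10^-19)(0.0384)] = 4.11 m.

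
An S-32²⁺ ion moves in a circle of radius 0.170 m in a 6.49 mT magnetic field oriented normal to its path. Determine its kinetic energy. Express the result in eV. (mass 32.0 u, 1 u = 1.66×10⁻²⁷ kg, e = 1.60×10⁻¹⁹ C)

K ≈ 7.33 eV

v = qBr/m = (2×1.60×10^-19)(6.49×10^-3)(0.170) / (5.31×10^-26) = 6650 m/s.
K = ½mv² = 0.5·(5.31×10^-26)·(6650)² = 1.17×10^-18 J = 7.33 eV.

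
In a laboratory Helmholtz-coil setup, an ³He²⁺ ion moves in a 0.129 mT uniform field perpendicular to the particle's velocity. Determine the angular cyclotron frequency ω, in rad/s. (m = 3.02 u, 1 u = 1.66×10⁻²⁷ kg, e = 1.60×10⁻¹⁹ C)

ω ≈ 8230 rad/s

ω = qB/m = (2×1.60×10^-19)(1.29×10^-4) / (5.01×10^-27) = 8230 rad/s.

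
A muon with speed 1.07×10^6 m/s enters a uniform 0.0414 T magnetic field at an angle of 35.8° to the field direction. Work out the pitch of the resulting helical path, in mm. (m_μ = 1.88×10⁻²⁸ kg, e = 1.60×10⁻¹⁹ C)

The velocity component along B is v∥ = v cos35.8° = 8.68×10^5 m/s.
The cyclotron period T = 2πm/(qB) = 1.78×10^-7 s is set by m, q, B alone.
Pitch = v∥·T = (8.68×10^5)(1.78×10^-7) = 0.155 m.

pitch ≈ 155 mm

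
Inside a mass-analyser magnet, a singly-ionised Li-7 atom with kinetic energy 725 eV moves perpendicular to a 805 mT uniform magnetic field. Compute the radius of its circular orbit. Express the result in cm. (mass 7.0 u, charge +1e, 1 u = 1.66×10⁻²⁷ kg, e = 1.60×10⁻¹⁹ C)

r ≈ 1.27 cm

Convert the energy: K = 725 eV = 1.16×10^-16 J.
v = √(2K/m) = √(2·1.16×10^-16/1.16×10^-26) = 1.41×10^5 m/s.
r = mv/(qB) = (1.16×10^-26)(1.41×10^5) / [(1×1.60×10^-19)(0.805)] = 0.0127 m.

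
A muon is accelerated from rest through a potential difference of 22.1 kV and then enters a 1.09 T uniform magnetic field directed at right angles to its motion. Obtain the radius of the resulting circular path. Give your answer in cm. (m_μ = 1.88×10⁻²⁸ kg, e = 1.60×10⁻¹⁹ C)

The kinetic energy gained is K = qV = (1×1.60×10^-19)(2.21×10^4) = 3.54×10^-15 J.
v = √(2K/m) = 6.13×10^6 m/s.
r = mv/(qB) = (1.88×10^-28)(6.13×10^6) / [(1×1.60×10^-19)(1.09)] = 6.61×10^-3 m.

r ≈ 0.661 cm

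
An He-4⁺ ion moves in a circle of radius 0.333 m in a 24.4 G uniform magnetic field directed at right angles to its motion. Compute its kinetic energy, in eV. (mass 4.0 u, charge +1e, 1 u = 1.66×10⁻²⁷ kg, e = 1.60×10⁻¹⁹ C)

K ≈ 7.95 eV

v = qBr/m = (1×1.60×10^-19)(2.44×10^-3)(0.333) / (6.64×10^-27) = 1.96×10^4 m/s.
K = ½mv² = 0.5·(6.64×10^-27)·(1.96×10^4)² = 1.27×10^-18 J = 7.95 eV.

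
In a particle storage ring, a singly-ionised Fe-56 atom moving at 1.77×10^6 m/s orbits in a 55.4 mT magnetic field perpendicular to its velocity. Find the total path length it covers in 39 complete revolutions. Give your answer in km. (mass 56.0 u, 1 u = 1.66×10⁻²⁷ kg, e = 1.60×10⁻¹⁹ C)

r = mv/(qB) = 18.6 m, so one revolution covers 2πr = 117 m.
In 39 revolutions: L = 39·2πr = 4550 m.

L ≈ 4.55 km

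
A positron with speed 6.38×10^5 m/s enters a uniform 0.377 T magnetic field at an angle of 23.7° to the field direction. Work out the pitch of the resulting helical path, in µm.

pitch ≈ 55.4 µm

The velocity component along B is v∥ = v cos23.7° = 5.84×10^5 m/s.
The cyclotron period T = 2πm/(qB) = 9.49×10^-11 s is set by m, q, B alone.
Pitch = v∥·T = (5.84×10^5)(9.49×10^-11) = 5.54×10^-5 m.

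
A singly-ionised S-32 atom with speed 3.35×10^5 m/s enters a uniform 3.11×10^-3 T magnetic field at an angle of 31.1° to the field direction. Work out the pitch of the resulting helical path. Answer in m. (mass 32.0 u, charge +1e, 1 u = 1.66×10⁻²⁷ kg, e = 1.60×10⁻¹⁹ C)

pitch ≈ 192 m

The velocity component along B is v∥ = v cos31.1° = 2.87×10^5 m/s.
The cyclotron period T = 2πm/(qB) = 6.71×10^-4 s is set by m, q, B alone.
Pitch = v∥·T = (2.87×10^5)(6.71×10^-4) = 192 m.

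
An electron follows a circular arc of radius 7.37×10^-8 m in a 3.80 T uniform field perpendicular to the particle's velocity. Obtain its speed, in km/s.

v ≈ 49.2 km/s

From qvB = mv²/r, v = qBr/m.
v = (1×1.60×10^-19)(3.80)(7.37×10^-8) / (9.11×10^-31) = 4.92×10^4 m/s.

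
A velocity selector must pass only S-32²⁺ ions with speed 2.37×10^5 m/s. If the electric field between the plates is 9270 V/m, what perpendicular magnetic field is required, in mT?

B ≈ 39.1 mT

qE = qvB ⇒ B = E/v = (9270) / (2.37×10^5) = 0.0391 T.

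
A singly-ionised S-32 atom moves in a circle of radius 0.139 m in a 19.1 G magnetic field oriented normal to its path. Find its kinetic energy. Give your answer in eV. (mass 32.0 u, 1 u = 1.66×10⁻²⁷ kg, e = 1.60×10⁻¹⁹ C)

v = qBr/m = (1×1.60×10^-19)(1.91×10^-3)(0.139) / (5.31×10^-26) = 800 m/s.
K = ½mv² = 0.5·(5.31×10^-26)·(800)² = 1.70×10^-20 J = 0.106 eV.

K ≈ 0.106 eV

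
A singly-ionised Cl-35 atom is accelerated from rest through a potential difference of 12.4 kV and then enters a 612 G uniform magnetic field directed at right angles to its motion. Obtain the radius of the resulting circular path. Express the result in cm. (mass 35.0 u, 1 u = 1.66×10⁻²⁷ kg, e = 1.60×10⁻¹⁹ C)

r ≈ 155 cm

The kinetic energy gained is K = qV = (1×1.60×10^-19)(1.24×10^4) = 1.98×10^-15 J.
v = √(2K/m) = 2.61×10^5 m/s.
r = mv/(qB) = (5.81×10^-26)(2.61×10^5) / [(1×1.60×10^-19)(0.0612)] = 1.55 m.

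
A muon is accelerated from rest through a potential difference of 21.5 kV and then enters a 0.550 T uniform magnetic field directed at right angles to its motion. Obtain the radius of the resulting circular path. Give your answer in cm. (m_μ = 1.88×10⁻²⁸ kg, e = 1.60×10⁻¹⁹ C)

The kinetic energy gained is K = qV = (1×1.60×10^-19)(2.15×10^4) = 3.44×10^-15 J.
v = √(2K/m) = 6.05×10^6 m/s.
r = mv/(qB) = (1.88×10^-28)(6.05×10^6) / [(1×1.60×10^-19)(0.550)] = 0.0129 m.

r ≈ 1.29 cm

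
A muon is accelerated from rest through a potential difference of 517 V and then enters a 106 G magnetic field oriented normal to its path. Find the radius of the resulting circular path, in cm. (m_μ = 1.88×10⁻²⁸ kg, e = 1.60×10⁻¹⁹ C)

The kinetic energy gained is K = qV = (1×1.60×10^-19)(517) = 8.27×10^-17 J.
v = √(2K/m) = 9.38×10^5 m/s.
r = mv/(qB) = (1.88×10^-28)(9.38×10^5) / [(1×1.60×10^-19)(0.0106)] = 0.104 m.

r ≈ 10.4 cm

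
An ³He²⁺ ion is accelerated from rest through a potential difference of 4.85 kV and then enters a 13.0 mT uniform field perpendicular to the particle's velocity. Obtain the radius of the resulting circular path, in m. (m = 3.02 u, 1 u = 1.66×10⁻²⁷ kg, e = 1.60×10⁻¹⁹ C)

r ≈ 0.948 m

The kinetic energy gained is K = qV = (2×1.60×10^-19)(4850) = 1.55×10^-15 J.
v = √(2K/m) = 7.87×10^5 m/s.
r = mv/(qB) = (5.01×10^-27)(7.87×10^5) / [(2×1.60×10^-19)(0.0130)] = 0.948 m.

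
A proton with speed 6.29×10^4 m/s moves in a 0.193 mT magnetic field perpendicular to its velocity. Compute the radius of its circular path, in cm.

The magnetic force provides the centripetal force: qvB = mv²/r, so r = mv/(qB).
r = (1.67×10^-27 kg)(6.29×10^4 m/s) / [(1×1.60×10^-19 C)(1.93×10^-4 T)] = 3.40 m.

r ≈ 340 cm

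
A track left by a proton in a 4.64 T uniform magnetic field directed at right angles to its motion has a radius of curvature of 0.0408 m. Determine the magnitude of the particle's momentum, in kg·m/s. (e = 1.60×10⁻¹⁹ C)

p ≈ 3.03×10^-20 kg·m/s

Since qvB = mv²/r, the momentum p = mv = qBr.
p = (1×1.60×10^-19)(4.64)(0.0408) = 3.03×10^-20 kg·m/s.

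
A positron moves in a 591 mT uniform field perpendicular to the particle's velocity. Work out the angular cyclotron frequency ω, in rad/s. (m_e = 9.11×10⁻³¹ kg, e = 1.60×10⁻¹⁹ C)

ω ≈ 1.04×10^11 rad/s

ω = qB/m = (1×1.60×10^-19)(0.591) / (9.11×10^-31) = 1.04×10^11 rad/s.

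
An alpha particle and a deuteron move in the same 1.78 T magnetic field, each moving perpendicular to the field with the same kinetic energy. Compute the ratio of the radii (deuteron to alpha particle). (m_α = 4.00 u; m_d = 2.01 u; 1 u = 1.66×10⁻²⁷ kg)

r = √(2mK)/(qB) ⇒ at equal K, r ∝ √m/q.
r_{deuteron}/r_{alpha particle} = 1.42.

ratio ≈ 1.42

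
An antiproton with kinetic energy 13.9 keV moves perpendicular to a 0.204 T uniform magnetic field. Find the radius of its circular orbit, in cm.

r ≈ 8.35 cm

Convert the energy: K = 13.9 keV = 2.22×10^-15 J.
v = √(2K/m) = √(2·2.22×10^-15/1.67×10^-27) = 1.63×10^6 m/s.
r = mv/(qB) = (1.67×10^-27)(1.63×10^6) / [(1×1.60×10^-19)(0.204)] = 0.0835 m.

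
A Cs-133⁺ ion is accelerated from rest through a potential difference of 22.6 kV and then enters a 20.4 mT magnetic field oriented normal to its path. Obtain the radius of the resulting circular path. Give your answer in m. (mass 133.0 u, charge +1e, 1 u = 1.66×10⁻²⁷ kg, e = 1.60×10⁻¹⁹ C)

r ≈ 12.2 m

The kinetic energy gained is K = qV = (1×1.60×10^-19)(2.26×10^4) = 3.62×10^-15 J.
v = √(2K/m) = 1.81×10^5 m/s.
r = mv/(qB) = (2.21×10^-25)(1.81×10^5) / [(1×1.60×10^-19)(0.0204)] = 12.2 m.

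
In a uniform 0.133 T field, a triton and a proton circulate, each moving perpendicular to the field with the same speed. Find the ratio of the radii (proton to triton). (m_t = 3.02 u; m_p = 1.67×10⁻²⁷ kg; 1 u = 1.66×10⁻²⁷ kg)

ratio ≈ 0.333

r = mv/(qB) ⇒ at equal v, r ∝ m/q.
r_{proton}/r_{triton} = 0.333.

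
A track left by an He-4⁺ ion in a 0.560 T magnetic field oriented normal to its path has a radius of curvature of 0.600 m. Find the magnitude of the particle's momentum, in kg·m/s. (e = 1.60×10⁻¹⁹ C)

p ≈ 5.38×10^-20 kg·m/s

Since qvB = mv²/r, the momentum p = mv = qBr.
p = (1×1.60×10^-19)(0.560)(0.600) = 5.38×10^-20 kg·m/s.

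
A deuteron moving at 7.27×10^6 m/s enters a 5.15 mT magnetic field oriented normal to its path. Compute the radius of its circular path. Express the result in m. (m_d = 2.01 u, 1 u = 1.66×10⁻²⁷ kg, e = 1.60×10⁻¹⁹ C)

r ≈ 29.4 m

The magnetic force provides the centripetal force: qvB = mv²/r, so r = mv/(qB).
r = (3.34×10^-27 kg)(7.27×10^6 m/s) / [(1×1.60×10^-19 C)(5.15×10^-3 T)] = 29.4 m.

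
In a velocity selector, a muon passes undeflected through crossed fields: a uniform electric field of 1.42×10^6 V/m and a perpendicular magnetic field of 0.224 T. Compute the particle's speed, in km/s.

For zero net force, qE = qvB, so v = E/B.
v = (1.42×10^6) / (0.224) = 6.34×10^6 m/s.

v ≈ 6340 km/s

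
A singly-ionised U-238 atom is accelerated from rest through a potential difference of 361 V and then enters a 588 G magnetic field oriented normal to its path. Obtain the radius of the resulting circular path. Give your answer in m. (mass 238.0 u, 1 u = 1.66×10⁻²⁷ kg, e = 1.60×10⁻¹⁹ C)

r ≈ 0.718 m

The kinetic energy gained is K = qV = (1×1.60×10^-19)(361) = 5.78×10^-17 J.
v = √(2K/m) = 1.71×10^4 m/s.
r = mv/(qB) = (3.95×10^-25)(1.71×10^4) / [(1×1.60×10^-19)(0.0588)] = 0.718 m.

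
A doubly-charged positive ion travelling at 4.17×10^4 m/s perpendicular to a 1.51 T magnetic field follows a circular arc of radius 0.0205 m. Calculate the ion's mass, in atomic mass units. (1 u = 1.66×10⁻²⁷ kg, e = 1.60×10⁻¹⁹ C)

m ≈ 143 u

qvB = mv²/r ⇒ m = qBr/v.
m = (2×1.60×10^-19)(1.51)(0.0205) / (4.17×10^4) = 2.38×10^-25 kg = 143 u.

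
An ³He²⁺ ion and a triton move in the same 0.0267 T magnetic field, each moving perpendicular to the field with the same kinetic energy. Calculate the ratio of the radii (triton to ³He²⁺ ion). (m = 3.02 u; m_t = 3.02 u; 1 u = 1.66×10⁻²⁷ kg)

ratio ≈ 2.00

r = √(2mK)/(qB) ⇒ at equal K, r ∝ √m/q.
r_{triton}/r_{³He²⁺ ion} = 2.00.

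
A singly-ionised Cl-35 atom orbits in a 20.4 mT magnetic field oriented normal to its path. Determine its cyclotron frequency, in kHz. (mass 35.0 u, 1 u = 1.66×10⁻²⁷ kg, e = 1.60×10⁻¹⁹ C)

f ≈ 8.94 kHz

f = qB/(2πm) = (1×1.60×10^-19)(0.0204) / [2π(5.81×10^-26)] = 8940 Hz.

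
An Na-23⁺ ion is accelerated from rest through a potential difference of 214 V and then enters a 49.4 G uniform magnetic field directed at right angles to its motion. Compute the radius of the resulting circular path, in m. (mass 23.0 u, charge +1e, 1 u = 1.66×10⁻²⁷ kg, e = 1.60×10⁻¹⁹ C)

r ≈ 2.05 m

The kinetic energy gained is K = qV = (1×1.60×10^-19)(214) = 3.42×10^-17 J.
v = √(2K/m) = 4.24×10^4 m/s.
r = mv/(qB) = (3.82×10^-26)(4.24×10^4) / [(1×1.60×10^-19)(4.94×10^-3)] = 2.05 m.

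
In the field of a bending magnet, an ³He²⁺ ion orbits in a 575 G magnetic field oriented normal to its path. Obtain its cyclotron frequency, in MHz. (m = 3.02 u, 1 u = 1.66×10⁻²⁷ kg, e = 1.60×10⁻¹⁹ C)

f ≈ 0.584 MHz

f = qB/(2πm) = (2×1.60×10^-19)(0.0575) / [2π(5.01×10^-27)] = 5.84×10^5 Hz.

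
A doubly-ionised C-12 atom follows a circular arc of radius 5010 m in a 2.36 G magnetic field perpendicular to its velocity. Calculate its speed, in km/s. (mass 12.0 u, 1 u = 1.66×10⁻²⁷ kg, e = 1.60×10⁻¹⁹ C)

From qvB = mv²/r, v = qBr/m.
v = (2×1.60×10^-19)(2.36×10^-4)(5010) / (1.99×10^-26) = 1.90×10^7 m/s.

v ≈ 19000 km/s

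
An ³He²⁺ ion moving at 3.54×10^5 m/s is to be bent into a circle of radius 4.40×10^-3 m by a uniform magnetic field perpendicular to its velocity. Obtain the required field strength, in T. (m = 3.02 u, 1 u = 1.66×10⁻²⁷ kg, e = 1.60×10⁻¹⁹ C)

B ≈ 1.26 T

qvB = mv²/r gives B = mv/(qr).
B = (5.01×10^-27)(3.54×10^5) / [(2×1.60×10^-19)(4.40×10^-3)] = 1.26 T.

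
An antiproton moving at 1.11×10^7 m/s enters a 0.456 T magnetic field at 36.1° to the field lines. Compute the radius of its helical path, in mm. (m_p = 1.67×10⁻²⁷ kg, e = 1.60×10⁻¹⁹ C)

r ≈ 150 mm

Only the perpendicular component v⊥ = v sin36.1° = 6.54×10^6 m/s is bent by the field.
r = m v⊥ /(qB) = (1.67×10^-27)(6.54×10^6) / [(1×1.60×10^-19)(0.456)] = 0.150 m.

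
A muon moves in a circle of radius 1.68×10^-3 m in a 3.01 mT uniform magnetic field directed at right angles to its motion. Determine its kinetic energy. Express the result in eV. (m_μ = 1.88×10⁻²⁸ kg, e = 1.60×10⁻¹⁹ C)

K ≈ 0.0109 eV

v = qBr/m = (1×1.60×10^-19)(3.01×10^-3)(1.68×10^-3) / (1.88×10^-28) = 4300 m/s.
K = ½mv² = 0.5·(1.88×10^-28)·(4300)² = 1.74×10^-21 J = 0.0109 eV.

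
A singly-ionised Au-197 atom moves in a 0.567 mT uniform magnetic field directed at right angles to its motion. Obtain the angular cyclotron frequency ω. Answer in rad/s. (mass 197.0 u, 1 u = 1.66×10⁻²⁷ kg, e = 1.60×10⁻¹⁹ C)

ω = qB/m = (1×1.60×10^-19)(5.67×10^-4) / (3.27×10^-25) = 277 rad/s.

ω ≈ 277 rad/s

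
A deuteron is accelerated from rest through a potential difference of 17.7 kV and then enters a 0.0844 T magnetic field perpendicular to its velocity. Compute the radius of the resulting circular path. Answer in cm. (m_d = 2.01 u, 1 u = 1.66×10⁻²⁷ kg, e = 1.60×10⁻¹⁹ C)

The kinetic energy gained is K = qV = (1×1.60×10^-19)(1.77×10^4) = 2.83×10^-15 J.
v = √(2K/m) = 1.30×10^6 m/s.
r = mv/(qB) = (3.34×10^-27)(1.30×10^6) / [(1×1.60×10^-19)(0.0844)] = 0.322 m.

r ≈ 32.2 cm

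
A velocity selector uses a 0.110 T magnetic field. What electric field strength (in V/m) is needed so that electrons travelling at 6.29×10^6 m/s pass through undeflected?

qE = qvB ⇒ E = vB = (6.29×10^6)(0.110) = 6.92×10^5 V/m.

E ≈ 6.92×10^5 V/m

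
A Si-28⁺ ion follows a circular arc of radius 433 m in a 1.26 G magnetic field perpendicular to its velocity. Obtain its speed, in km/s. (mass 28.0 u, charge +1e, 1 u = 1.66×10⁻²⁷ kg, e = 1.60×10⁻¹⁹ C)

From qvB = mv²/r, v = qBr/m.
v = (1×1.60×10^-19)(1.26×10^-4)(433) / (4.65×10^-26) = 1.88×10^5 m/s.

v ≈ 188 km/s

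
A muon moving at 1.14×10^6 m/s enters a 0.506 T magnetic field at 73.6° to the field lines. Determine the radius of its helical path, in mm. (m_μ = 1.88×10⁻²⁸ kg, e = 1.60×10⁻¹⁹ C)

Only the perpendicular component v⊥ = v sin73.6° = 1.09×10^6 m/s is bent by the field.
r = m v⊥ /(qB) = (1.88×10^-28)(1.09×10^6) / [(1×1.60×10^-19)(0.506)] = 2.54×10^-3 m.

r ≈ 2.54 mm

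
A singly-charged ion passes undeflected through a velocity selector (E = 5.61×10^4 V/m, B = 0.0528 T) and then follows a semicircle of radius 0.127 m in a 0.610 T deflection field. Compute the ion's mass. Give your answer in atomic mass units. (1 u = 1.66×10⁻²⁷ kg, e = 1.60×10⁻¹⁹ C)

m ≈ 7.03 u

v = E/B₁ = 1.06×10^6 m/s.
From r = mv/(qB₂), m = qB₂r/v = (1×1.60×10^-19)(0.610)(0.127) / (1.06×10^6) = 1.17×10^-26 kg.
In atomic mass units: m = 1.17×10^-26 / 1.66×10^-27 = 7.03 u.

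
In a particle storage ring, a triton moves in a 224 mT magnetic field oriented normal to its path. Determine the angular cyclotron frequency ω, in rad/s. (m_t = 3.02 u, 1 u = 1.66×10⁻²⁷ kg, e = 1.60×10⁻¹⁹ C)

ω = qB/m = (1×1.60×10^-19)(0.224) / (5.01×10^-27) = 7.15×10^6 rad/s.

ω ≈ 7.15×10^6 rad/s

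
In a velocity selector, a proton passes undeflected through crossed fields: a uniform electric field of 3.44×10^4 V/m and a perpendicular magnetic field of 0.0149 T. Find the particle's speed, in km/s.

v ≈ 2310 km/s

For zero net force, qE = qvB, so v = E/B.
v = (3.44×10^4) / (0.0149) = 2.31×10^6 m/s.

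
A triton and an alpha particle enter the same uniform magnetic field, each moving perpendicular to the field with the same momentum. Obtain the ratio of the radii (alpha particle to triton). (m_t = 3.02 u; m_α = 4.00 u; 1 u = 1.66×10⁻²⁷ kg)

r = p/(qB) ⇒ at equal p, r ∝ 1/q.
r_{alpha particle}/r_{triton} = 0.500.

ratio ≈ 0.500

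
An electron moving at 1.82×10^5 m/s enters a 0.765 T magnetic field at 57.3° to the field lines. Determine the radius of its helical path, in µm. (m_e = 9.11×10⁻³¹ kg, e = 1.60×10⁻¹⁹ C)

Only the perpendicular component v⊥ = v sin57.3° = 1.53×10^5 m/s is bent by the field.
r = m v⊥ /(qB) = (9.11×10^-31)(1.53×10^5) / [(1×1.60×10^-19)(0.765)] = 1.14×10^-6 m.

r ≈ 1.14 µm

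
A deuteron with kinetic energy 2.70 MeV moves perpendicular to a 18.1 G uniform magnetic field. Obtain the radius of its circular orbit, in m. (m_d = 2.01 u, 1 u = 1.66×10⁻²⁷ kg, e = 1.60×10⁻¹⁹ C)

Convert the energy: K = 2.70 MeV = 4.32×10^-13 J.
v = √(2K/m) = √(2·4.32×10^-13/3.34×10^-27) = 1.61×10^7 m/s.
r = mv/(qB) = (3.34×10^-27)(1.61×10^7) / [(1×1.60×10^-19)(1.81×10^-3)] = 185 m.

r ≈ 185 m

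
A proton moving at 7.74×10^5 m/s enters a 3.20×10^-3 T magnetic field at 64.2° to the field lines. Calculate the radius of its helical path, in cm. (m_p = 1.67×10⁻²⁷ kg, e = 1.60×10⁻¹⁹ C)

r ≈ 227 cm

Only the perpendicular component v⊥ = v sin64.2° = 6.97×10^5 m/s is bent by the field.
r = m v⊥ /(qB) = (1.67×10^-27)(6.97×10^5) / [(1×1.60×10^-19)(3.20×10^-3)] = 2.27 m.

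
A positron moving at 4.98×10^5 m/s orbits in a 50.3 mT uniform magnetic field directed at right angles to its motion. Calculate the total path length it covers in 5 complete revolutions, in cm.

r = mv/(qB) = 5.64×10^-5 m, so one revolution covers 2πr = 3.54×10^-4 m.
In 5 revolutions: L = 5·2πr = 1.77×10^-3 m.

L ≈ 0.177 cm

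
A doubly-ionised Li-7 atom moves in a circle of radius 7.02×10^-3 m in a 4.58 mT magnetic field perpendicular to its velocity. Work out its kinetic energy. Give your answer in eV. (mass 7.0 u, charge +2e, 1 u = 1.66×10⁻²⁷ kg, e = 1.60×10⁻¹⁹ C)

K ≈ 0.0285 eV

v = qBr/m = (2×1.60×10^-19)(4.58×10^-3)(7.02×10^-3) / (1.16×10^-26) = 885 m/s.
K = ½mv² = 0.5·(1.16×10^-26)·(885)² = 4.55×10^-21 J = 0.0285 eV.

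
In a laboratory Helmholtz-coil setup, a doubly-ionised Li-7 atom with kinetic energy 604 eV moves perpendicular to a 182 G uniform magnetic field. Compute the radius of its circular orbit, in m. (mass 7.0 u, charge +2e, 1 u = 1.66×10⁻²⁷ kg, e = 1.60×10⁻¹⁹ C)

r ≈ 0.257 m

Convert the energy: K = 604 eV = 9.66×10^-17 J.
v = √(2K/m) = √(2·9.66×10^-17/1.16×10^-26) = 1.29×10^5 m/s.
r = mv/(qB) = (1.16×10^-26)(1.29×10^5) / [(2×1.60×10^-19)(0.0182)] = 0.257 m.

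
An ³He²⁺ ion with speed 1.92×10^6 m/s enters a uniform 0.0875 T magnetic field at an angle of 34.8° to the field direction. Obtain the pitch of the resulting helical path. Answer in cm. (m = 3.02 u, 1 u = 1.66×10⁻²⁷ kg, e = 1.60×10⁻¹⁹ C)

The velocity component along B is v∥ = v cos34.8° = 1.58×10^6 m/s.
The cyclotron period T = 2πm/(qB) = 1.12×10^-6 s is set by m, q, B alone.
Pitch = v∥·T = (1.58×10^6)(1.12×10^-6) = 1.77 m.

pitch ≈ 177 cm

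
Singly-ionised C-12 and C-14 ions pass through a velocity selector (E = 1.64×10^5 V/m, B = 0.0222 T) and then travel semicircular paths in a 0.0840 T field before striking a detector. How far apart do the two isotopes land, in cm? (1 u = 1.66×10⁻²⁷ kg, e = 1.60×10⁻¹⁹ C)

Δd ≈ 365 cm

Both emerge at v = E/B₁ = 7.39×10^6 m/s.
r = mv/(qB₂), so r₁ = 10.95 m and r₂ = 12.77 m, giving Δr = 1.82 m.
After a semicircle each ion lands a diameter 2r from the entry slit, so the separation is 2Δr = 3.65 m.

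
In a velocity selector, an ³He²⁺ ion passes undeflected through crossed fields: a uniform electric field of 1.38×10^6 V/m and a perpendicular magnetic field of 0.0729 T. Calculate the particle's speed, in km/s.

For zero net force, qE = qvB, so v = E/B.
v = (1.38×10^6) / (0.0729) = 1.89×10^7 m/s.

v ≈ 18900 km/s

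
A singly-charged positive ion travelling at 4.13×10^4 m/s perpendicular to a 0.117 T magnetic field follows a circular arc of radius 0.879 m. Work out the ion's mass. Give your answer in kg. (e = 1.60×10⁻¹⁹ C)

m ≈ 3.98×10^-25 kg

qvB = mv²/r ⇒ m = qBr/v.
m = (1×1.60×10^-19)(0.117)(0.879) / (4.13×10^4) = 3.98×10^-25 kg.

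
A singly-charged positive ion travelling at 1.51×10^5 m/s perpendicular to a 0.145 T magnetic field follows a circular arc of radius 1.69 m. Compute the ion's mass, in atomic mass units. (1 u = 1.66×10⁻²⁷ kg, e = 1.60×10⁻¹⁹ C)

qvB = mv²/r ⇒ m = qBr/v.
m = (1×1.60×10^-19)(0.145)(1.69) / (1.51×10^5) = 2.60×10^-25 kg = 156 u.

m ≈ 156 u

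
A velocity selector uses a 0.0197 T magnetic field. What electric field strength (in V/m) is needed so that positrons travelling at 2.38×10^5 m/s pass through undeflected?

qE = qvB ⇒ E = vB = (2.38×10^5)(0.0197) = 4690 V/m.

E ≈ 4690 V/m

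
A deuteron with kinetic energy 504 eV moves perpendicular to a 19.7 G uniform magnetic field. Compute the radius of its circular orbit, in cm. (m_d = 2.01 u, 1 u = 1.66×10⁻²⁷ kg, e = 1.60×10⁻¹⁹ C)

Convert the energy: K = 504 eV = 8.06×10^-17 J.
v = √(2K/m) = √(2·8.06×10^-17/3.34×10^-27) = 2.20×10^5 m/s.
r = mv/(qB) = (3.34×10^-27)(2.20×10^5) / [(1×1.60×10^-19)(1.97×10^-3)] = 2.33 m.

r ≈ 233 cm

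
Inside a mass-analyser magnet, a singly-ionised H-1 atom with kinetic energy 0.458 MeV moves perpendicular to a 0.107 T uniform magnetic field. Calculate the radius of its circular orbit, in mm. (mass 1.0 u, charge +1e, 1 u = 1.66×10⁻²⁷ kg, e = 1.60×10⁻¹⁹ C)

Convert the energy: K = 0.458 MeV = 7.33×10^-14 J.
v = √(2K/m) = √(2·7.33×10^-14/1.66×10^-27) = 9.40×10^6 m/s.
r = mv/(qB) = (1.66×10^-27)(9.40×10^6) / [(1×1.60×10^-19)(0.107)] = 0.911 m.

r ≈ 911 mm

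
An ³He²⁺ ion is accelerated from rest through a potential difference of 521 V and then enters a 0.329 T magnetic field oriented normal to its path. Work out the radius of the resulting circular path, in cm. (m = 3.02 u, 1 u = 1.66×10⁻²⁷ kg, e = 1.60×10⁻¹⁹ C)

The kinetic energy gained is K = qV = (2×1.60×10^-19)(521) = 1.67×10^-16 J.
v = √(2K/m) = 2.58×10^5 m/s.
r = mv/(qB) = (5.01×10^-27)(2.58×10^5) / [(2×1.60×10^-19)(0.329)] = 0.0123 m.

r ≈ 1.23 cm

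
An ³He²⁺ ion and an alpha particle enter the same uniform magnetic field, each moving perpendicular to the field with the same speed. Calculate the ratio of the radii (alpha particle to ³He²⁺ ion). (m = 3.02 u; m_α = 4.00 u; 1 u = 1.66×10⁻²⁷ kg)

ratio ≈ 1.32

r = mv/(qB) ⇒ at equal v, r ∝ m/q.
r_{alpha particle}/r_{³He²⁺ ion} = 1.32.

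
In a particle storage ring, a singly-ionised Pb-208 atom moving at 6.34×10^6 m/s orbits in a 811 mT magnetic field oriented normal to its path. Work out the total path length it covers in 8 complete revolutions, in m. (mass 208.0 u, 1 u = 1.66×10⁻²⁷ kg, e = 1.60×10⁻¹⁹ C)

r = mv/(qB) = 16.9 m, so one revolution covers 2πr = 106 m.
In 8 revolutions: L = 8·2πr = 848 m.

L ≈ 848 m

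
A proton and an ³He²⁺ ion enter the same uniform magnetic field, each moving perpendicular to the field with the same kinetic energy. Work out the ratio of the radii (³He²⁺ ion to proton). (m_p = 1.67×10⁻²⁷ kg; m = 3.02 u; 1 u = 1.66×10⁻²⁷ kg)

ratio ≈ 0.866

r = √(2mK)/(qB) ⇒ at equal K, r ∝ √m/q.
r_{³He²⁺ ion}/r_{proton} = 0.866.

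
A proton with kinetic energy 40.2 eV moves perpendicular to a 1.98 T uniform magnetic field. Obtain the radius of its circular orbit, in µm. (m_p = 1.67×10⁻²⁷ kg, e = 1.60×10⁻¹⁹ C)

Convert the energy: K = 40.2 eV = 6.43×10^-18 J.
v = √(2K/m) = √(2·6.43×10^-18/1.67×10^-27) = 8.78×10^4 m/s.
r = mv/(qB) = (1.67×10^-27)(8.78×10^4) / [(1×1.60×10^-19)(1.98)] = 4.63×10^-4 m.

r ≈ 463 µm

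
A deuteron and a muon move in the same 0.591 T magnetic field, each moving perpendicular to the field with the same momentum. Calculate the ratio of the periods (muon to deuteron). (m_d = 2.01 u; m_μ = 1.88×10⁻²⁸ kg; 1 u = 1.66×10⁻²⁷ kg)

T = 2πm/(qB) is independent of speed, so T₂/T₁ = (m₂/q₂)/(m₁/q₁).
T_{muon}/T_{deuteron} = (1.88×10^-28/1e) / (3.34×10^-27/1e) = 0.0563.

ratio ≈ 0.0563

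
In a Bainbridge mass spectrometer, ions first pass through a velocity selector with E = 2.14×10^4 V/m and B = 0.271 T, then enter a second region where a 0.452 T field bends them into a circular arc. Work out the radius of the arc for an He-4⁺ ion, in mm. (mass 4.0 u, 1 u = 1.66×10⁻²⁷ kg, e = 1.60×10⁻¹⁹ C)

r ≈ 7.25 mm

The selector passes v = E/B = 2.14×10^4/0.271 = 7.90×10^4 m/s.
In the deflection region, r = mv/(qB₂) = (6.64×10^-27)(7.90×10^4) / [(1×1.60×10^-19)(0.452)] = 7.25×10^-3 m.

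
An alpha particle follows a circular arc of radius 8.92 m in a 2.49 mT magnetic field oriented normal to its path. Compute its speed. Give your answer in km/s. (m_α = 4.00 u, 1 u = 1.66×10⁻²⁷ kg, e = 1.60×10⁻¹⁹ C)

v ≈ 1070 km/s

From qvB = mv²/r, v = qBr/m.
v = (2×1.60×10^-19)(2.49×10^-3)(8.92) / (6.64×10^-27) = 1.07×10^6 m/s.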